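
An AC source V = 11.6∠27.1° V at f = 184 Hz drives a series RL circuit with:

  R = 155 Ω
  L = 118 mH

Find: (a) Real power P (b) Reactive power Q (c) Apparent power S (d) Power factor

Step 1 — Angular frequency: ω = 2π·f = 2π·184 = 1156 rad/s.
Step 2 — Component impedances:
  R: Z = R = 155 Ω
  L: Z = jωL = j·1156·0.118 = 0 + j136.4 Ω
Step 3 — Series combination: Z_total = R + L = 155 + j136.4 Ω = 206.5∠41.4° Ω.
Step 4 — Source phasor: V = 11.6∠27.1° V = 10.33 + j5.284 V.
Step 5 — Current: I = V / Z = 0.05445 - j0.01383 A = 0.05618∠-14.3° A.
Step 6 — Complex power: S = V·I* = 0.4892 + j0.4306 VA.
Step 7 — Real power: P = Re(S) = 0.4892 W.
Step 8 — Reactive power: Q = Im(S) = 0.4306 VAR.
Step 9 — Apparent power: |S| = 0.6517 VA.
Step 10 — Power factor: PF = P/|S| = 0.7507 (lagging).

(a) P = 0.4892 W  (b) Q = 0.4306 VAR  (c) S = 0.6517 VA  (d) PF = 0.7507 (lagging)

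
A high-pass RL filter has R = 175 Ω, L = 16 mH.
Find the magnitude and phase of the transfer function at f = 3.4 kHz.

Step 1 — Angular frequency: ω = 2π·3400 = 2.136e+04 rad/s.
Step 2 — Transfer function: H(jω) = jωL/(R + jωL).
Step 3 — Numerator jωL = j·341.8; denominator R + jωL = 175 + j341.8.
Step 4 — H = 0.7923 + j0.4057.
Step 5 — Magnitude: |H| = 0.8901 (-1.0 dB); phase: φ = 27.1°.

|H| = 0.8901 (-1.0 dB), φ = 27.1°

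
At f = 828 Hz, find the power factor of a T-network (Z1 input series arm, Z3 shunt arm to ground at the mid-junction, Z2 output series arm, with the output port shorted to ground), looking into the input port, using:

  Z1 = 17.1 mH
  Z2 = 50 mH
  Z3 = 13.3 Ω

Step 1 — Angular frequency: ω = 2π·f = 2π·828 = 5202 rad/s.
Step 2 — Component impedances:
  Z1: Z = jωL = j·5202·0.0171 = 0 + j88.96 Ω
  Z2: Z = jωL = j·5202·0.05 = 0 + j260.1 Ω
  Z3: Z = R = 13.3 Ω
Step 3 — With the output port shorted to ground, the output series arm Z2 runs from the junction to ground; the shunt arm Z3 also runs from the junction to ground. They appear in parallel: Z3 || Z2 = 13.27 + j0.6782 Ω.
Step 4 — Series with input arm Z1: Z_in = Z1 + (Z3 || Z2) = 13.27 + j89.64 Ω = 90.62∠81.6° Ω.
Step 5 — Power factor: PF = cos(φ) = Re(Z)/|Z| = 13.27/90.62 = 0.1464.
Step 6 — Type: Im(Z) = 89.64 ⇒ lagging (phase φ = 81.6°).

PF = 0.1464 (lagging, φ = 81.6°)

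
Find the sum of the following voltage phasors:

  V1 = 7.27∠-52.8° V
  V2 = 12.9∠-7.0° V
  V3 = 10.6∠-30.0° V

Step 1 — Convert each phasor to rectangular form:
  V1 = 7.27·(cos(-52.8°) + j·sin(-52.8°)) = 4.395 - j5.791 V
  V2 = 12.9·(cos(-7.0°) + j·sin(-7.0°)) = 12.8 - j1.572 V
  V3 = 10.6·(cos(-30.0°) + j·sin(-30.0°)) = 9.18 - j5.3 V
Step 2 — Sum components: V_total = 26.38 - j12.66 V.
Step 3 — Convert to polar: |V_total| = 29.26 V, ∠V_total = -25.6°.

V_total = 29.26∠-25.6° V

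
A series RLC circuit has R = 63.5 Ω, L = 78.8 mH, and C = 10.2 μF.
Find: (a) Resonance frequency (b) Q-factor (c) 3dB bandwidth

Step 1 — Resonance: ω₀ = 1/√(LC) = 1/√(0.0788·1.02e-05) = 1115 rad/s.
Step 2 — f₀ = ω₀/(2π) = 177.5 Hz.
Step 3 — Series Q: Q = ω₀L/R = 1115·0.0788/63.5 = 1.384.
Step 4 — Bandwidth: Δω = ω₀/Q = 805.8 rad/s; BW = Δω/(2π) = 128.3 Hz.

(a) f₀ = 177.5 Hz  (b) Q = 1.384  (c) BW = 128.3 Hz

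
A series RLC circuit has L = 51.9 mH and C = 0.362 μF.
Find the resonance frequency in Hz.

Step 1 — Resonance condition Im(Z)=0 gives ω₀ = 1/√(LC).
Step 2 — ω₀ = 1/√(0.0519·3.62e-07) = 7296 rad/s.
Step 3 — f₀ = ω₀/(2π) = 1161 Hz.

f₀ = 1161 Hz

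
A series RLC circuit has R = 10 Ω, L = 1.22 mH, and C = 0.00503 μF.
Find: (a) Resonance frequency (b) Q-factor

Step 1 — Resonance condition Im(Z)=0 gives ω₀ = 1/√(LC).
Step 2 — ω₀ = 1/√(0.00122·5.03e-09) = 4.037e+05 rad/s.
Step 3 — f₀ = ω₀/(2π) = 6.425e+04 Hz.
Step 4 — Series Q: Q = ω₀L/R = 4.037e+05·0.00122/10 = 49.25.

(a) f₀ = 6.425e+04 Hz  (b) Q = 49.25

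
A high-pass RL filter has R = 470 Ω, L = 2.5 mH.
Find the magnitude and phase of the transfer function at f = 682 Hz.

Step 1 — Angular frequency: ω = 2π·682 = 4285 rad/s.
Step 2 — Transfer function: H(jω) = jωL/(R + jωL).
Step 3 — Numerator jωL = j·10.71; denominator R + jωL = 470 + j10.71.
Step 4 — H = 0.0005193 + j0.02278.
Step 5 — Magnitude: |H| = 0.02279 (-32.8 dB); phase: φ = 88.7°.

|H| = 0.02279 (-32.8 dB), φ = 88.7°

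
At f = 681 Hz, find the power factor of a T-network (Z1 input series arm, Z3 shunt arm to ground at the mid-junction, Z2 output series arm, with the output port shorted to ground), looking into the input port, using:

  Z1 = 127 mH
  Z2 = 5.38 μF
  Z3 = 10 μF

Step 1 — Angular frequency: ω = 2π·f = 2π·681 = 4279 rad/s.
Step 2 — Component impedances:
  Z1: Z = jωL = j·4279·0.127 = 0 + j543.4 Ω
  Z2: Z = 1/(jωC) = -j/(ω·C) = 0 - j43.44 Ω
  Z3: Z = 1/(jωC) = -j/(ω·C) = 0 - j23.37 Ω
Step 3 — With the output port shorted to ground, the output series arm Z2 runs from the junction to ground; the shunt arm Z3 also runs from the junction to ground. They appear in parallel: Z3 || Z2 = 0 - j15.2 Ω.
Step 4 — Series with input arm Z1: Z_in = Z1 + (Z3 || Z2) = 0 + j528.2 Ω = 528.2∠90.0° Ω.
Step 5 — Power factor: PF = cos(φ) = Re(Z)/|Z| = 0/528.2 = 0.
Step 6 — Type: Im(Z) = 528.2 ⇒ lagging (phase φ = 90.0°).

PF = 0 (lagging, φ = 90.0°)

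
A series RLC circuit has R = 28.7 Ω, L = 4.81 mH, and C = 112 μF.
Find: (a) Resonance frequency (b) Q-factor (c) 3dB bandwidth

Step 1 — Resonance: ω₀ = 1/√(LC) = 1/√(0.00481·0.000112) = 1362 rad/s.
Step 2 — f₀ = ω₀/(2π) = 216.8 Hz.
Step 3 — Series Q: Q = ω₀L/R = 1362·0.00481/28.7 = 0.2283.
Step 4 — Bandwidth: Δω = ω₀/Q = 5967 rad/s; BW = Δω/(2π) = 949.6 Hz.

(a) f₀ = 216.8 Hz  (b) Q = 0.2283  (c) BW = 949.6 Hz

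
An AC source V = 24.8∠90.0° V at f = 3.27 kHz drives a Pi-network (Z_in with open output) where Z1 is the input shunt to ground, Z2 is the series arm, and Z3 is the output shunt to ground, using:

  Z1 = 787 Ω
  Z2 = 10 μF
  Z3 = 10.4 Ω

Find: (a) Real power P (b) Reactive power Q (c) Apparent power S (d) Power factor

Step 1 — Angular frequency: ω = 2π·f = 2π·3270 = 2.055e+04 rad/s.
Step 2 — Component impedances:
  Z1: Z = R = 787 Ω
  Z2: Z = 1/(jωC) = -j/(ω·C) = 0 - j4.867 Ω
  Z3: Z = R = 10.4 Ω
Step 3 — With open output, the series arm Z2 and the output shunt Z3 appear in series to ground: Z2 + Z3 = 10.4 - j4.867 Ω.
Step 4 — Parallel with input shunt Z1: Z_in = Z1 || (Z2 + Z3) = 10.29 - j4.741 Ω = 11.33∠-24.7° Ω.
Step 5 — Source phasor: V = 24.8∠90.0° V = 0 + j24.8 V.
Step 6 — Current: I = V / Z = -0.9155 + j1.988 A = 2.188∠114.7° A.
Step 7 — Complex power: S = V·I* = 49.29 - j22.7 VA.
Step 8 — Real power: P = Re(S) = 49.29 W.
Step 9 — Reactive power: Q = Im(S) = -22.7 VAR.
Step 10 — Apparent power: |S| = 54.27 VA.
Step 11 — Power factor: PF = P/|S| = 0.9083 (leading).

(a) P = 49.29 W  (b) Q = -22.7 VAR  (c) S = 54.27 VA  (d) PF = 0.9083 (leading)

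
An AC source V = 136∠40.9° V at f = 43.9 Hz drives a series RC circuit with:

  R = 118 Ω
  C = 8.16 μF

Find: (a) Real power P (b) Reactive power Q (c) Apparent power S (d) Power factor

Step 1 — Angular frequency: ω = 2π·f = 2π·43.9 = 275.8 rad/s.
Step 2 — Component impedances:
  R: Z = R = 118 Ω
  C: Z = 1/(jωC) = -j/(ω·C) = 0 - j444.3 Ω
Step 3 — Series combination: Z_total = R + C = 118 - j444.3 Ω = 459.7∠-75.1° Ω.
Step 4 — Source phasor: V = 136∠40.9° V = 102.8 + j89.04 V.
Step 5 — Current: I = V / Z = -0.1298 + j0.2658 A = 0.2959∠116.0° A.
Step 6 — Complex power: S = V·I* = 10.33 - j38.89 VA.
Step 7 — Real power: P = Re(S) = 10.33 W.
Step 8 — Reactive power: Q = Im(S) = -38.89 VAR.
Step 9 — Apparent power: |S| = 40.24 VA.
Step 10 — Power factor: PF = P/|S| = 0.2567 (leading).

(a) P = 10.33 W  (b) Q = -38.89 VAR  (c) S = 40.24 VA  (d) PF = 0.2567 (leading)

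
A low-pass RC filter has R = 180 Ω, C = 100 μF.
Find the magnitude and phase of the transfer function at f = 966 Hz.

Step 1 — Angular frequency: ω = 2π·966 = 6070 rad/s.
Step 2 — Transfer function: H(jω) = 1/(1 + jωRC).
Step 3 — Denominator: 1 + jωRC = 1 + j·6070·180·0.0001 = 1 + j109.3.
Step 4 — H = 8.377e-05 - j0.009152.
Step 5 — Magnitude: |H| = 0.009153 (-40.8 dB); phase: φ = -89.5°.

|H| = 0.009153 (-40.8 dB), φ = -89.5°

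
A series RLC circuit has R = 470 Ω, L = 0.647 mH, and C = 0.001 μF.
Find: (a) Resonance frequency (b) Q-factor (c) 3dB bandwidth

Step 1 — Resonance: ω₀ = 1/√(LC) = 1/√(0.000647·1e-09) = 1.243e+06 rad/s.
Step 2 — f₀ = ω₀/(2π) = 1.979e+05 Hz.
Step 3 — Series Q: Q = ω₀L/R = 1.243e+06·0.000647/470 = 1.711.
Step 4 — Bandwidth: Δω = ω₀/Q = 7.264e+05 rad/s; BW = Δω/(2π) = 1.156e+05 Hz.

(a) f₀ = 1.979e+05 Hz  (b) Q = 1.711  (c) BW = 1.156e+05 Hz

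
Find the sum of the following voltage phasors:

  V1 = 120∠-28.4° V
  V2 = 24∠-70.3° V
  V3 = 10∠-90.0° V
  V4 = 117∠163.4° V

Step 1 — Convert each phasor to rectangular form:
  V1 = 120·(cos(-28.4°) + j·sin(-28.4°)) = 105.6 - j57.07 V
  V2 = 24·(cos(-70.3°) + j·sin(-70.3°)) = 8.09 - j22.6 V
  V3 = 10·(cos(-90.0°) + j·sin(-90.0°)) = 0 - j10 V
  V4 = 117·(cos(163.4°) + j·sin(163.4°)) = -112.1 + j33.43 V
Step 2 — Sum components: V_total = 1.524 - j56.24 V.
Step 3 — Convert to polar: |V_total| = 56.27 V, ∠V_total = -88.4°.

V_total = 56.27∠-88.4° V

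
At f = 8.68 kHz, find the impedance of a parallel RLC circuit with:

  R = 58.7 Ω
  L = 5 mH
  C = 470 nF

Step 1 — Angular frequency: ω = 2π·f = 2π·8680 = 5.454e+04 rad/s.
Step 2 — Component impedances:
  R: Z = R = 58.7 Ω
  L: Z = jωL = j·5.454e+04·0.005 = 0 + j272.7 Ω
  C: Z = 1/(jωC) = -j/(ω·C) = 0 - j39.01 Ω
Step 3 — Parallel combination: 1/Z_total = 1/R + 1/L + 1/C; Z_total = 22.05 - j28.43 Ω = 35.97∠-52.2° Ω.

Z = 22.05 - j28.43 Ω = 35.97∠-52.2° Ω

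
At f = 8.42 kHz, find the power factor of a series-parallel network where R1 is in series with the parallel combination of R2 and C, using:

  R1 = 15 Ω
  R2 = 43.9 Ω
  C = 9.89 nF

Step 1 — Angular frequency: ω = 2π·f = 2π·8420 = 5.29e+04 rad/s.
Step 2 — Component impedances:
  R1: Z = R = 15 Ω
  R2: Z = R = 43.9 Ω
  C: Z = 1/(jωC) = -j/(ω·C) = 0 - j1911 Ω
Step 3 — Parallel branch: R2 || C = 1/(1/R2 + 1/C) = 43.88 - j1.008 Ω.
Step 4 — Series with R1: Z_total = R1 + (R2 || C) = 58.88 - j1.008 Ω = 58.89∠-1.0° Ω.
Step 5 — Power factor: PF = cos(φ) = Re(Z)/|Z| = 58.877/58.885 = 0.9999.
Step 6 — Type: Im(Z) = -1.008 ⇒ leading (phase φ = -1.0°).

PF = 0.9999 (leading, φ = -1.0°)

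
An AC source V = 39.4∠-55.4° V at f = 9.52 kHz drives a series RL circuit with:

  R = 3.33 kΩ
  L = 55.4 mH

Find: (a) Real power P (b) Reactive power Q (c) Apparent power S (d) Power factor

Step 1 — Angular frequency: ω = 2π·f = 2π·9520 = 5.982e+04 rad/s.
Step 2 — Component impedances:
  R: Z = R = 3330 Ω
  L: Z = jωL = j·5.982e+04·0.0554 = 0 + j3314 Ω
Step 3 — Series combination: Z_total = R + L = 3330 + j3314 Ω = 4698∠44.9° Ω.
Step 4 — Source phasor: V = 39.4∠-55.4° V = 22.37 - j32.43 V.
Step 5 — Current: I = V / Z = -0.001494 - j0.008253 A = 0.008387∠-100.3° A.
Step 6 — Complex power: S = V·I* = 0.2342 + j0.2331 VA.
Step 7 — Real power: P = Re(S) = 0.2342 W.
Step 8 — Reactive power: Q = Im(S) = 0.2331 VAR.
Step 9 — Apparent power: |S| = 0.3304 VA.
Step 10 — Power factor: PF = P/|S| = 0.7088 (lagging).

(a) P = 0.2342 W  (b) Q = 0.2331 VAR  (c) S = 0.3304 VA  (d) PF = 0.7088 (lagging)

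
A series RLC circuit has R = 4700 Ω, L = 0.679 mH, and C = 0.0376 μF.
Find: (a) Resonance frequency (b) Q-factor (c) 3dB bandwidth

Step 1 — Resonance condition Im(Z)=0 gives ω₀ = 1/√(LC).
Step 2 — ω₀ = 1/√(0.000679·3.76e-08) = 1.979e+05 rad/s.
Step 3 — f₀ = ω₀/(2π) = 3.15e+04 Hz.
Step 4 — Series Q: Q = ω₀L/R = 1.979e+05·0.000679/4700 = 0.02859.
Step 5 — 3dB bandwidth: Δω = ω₀/Q = 6.922e+06 rad/s; BW = Δω/(2π) = 1.102e+06 Hz.

(a) f₀ = 3.15e+04 Hz  (b) Q = 0.02859  (c) BW = 1.102e+06 Hz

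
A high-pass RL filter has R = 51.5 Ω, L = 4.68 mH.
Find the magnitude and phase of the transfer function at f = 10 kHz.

Step 1 — Angular frequency: ω = 2π·1e+04 = 6.283e+04 rad/s.
Step 2 — Transfer function: H(jω) = jωL/(R + jωL).
Step 3 — Numerator jωL = j·294.1; denominator R + jωL = 51.5 + j294.1.
Step 4 — H = 0.9702 + j0.1699.
Step 5 — Magnitude: |H| = 0.985 (-0.1 dB); phase: φ = 9.9°.

|H| = 0.985 (-0.1 dB), φ = 9.9°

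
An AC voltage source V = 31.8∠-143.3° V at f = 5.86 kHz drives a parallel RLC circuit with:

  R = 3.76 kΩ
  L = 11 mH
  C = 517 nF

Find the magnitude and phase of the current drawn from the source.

Step 1 — Angular frequency: ω = 2π·f = 2π·5860 = 3.682e+04 rad/s.
Step 2 — Component impedances:
  R: Z = R = 3760 Ω
  L: Z = jωL = j·3.682e+04·0.011 = 0 + j405 Ω
  C: Z = 1/(jωC) = -j/(ω·C) = 0 - j52.53 Ω
Step 3 — Parallel combination: 1/Z_total = 1/R + 1/L + 1/C; Z_total = 0.9688 - j60.35 Ω = 60.35∠-89.1° Ω.
Step 4 — Source phasor: V = 31.8∠-143.3° V = -25.5 - j19 V.
Step 5 — Ohm's law: I = V / Z_total = (-25.5 - j19) / (0.9688 - j60.35) = 0.3081 - j0.4274 A.
Step 6 — Convert to polar: |I| = 0.5269 A, ∠I = -54.2°.

I = 0.5269∠-54.2° A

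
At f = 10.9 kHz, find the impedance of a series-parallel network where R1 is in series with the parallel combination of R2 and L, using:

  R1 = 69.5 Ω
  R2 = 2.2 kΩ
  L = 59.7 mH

Step 1 — Angular frequency: ω = 2π·f = 2π·1.09e+04 = 6.849e+04 rad/s.
Step 2 — Component impedances:
  R1: Z = R = 69.5 Ω
  R2: Z = R = 2200 Ω
  L: Z = jωL = j·6.849e+04·0.0597 = 0 + j4089 Ω
Step 3 — Parallel branch: R2 || L = 1/(1/R2 + 1/L) = 1706 + j918 Ω.
Step 4 — Series with R1: Z_total = R1 + (R2 || L) = 1776 + j918 Ω = 1999∠27.3° Ω.

Z = 1776 + j918 Ω = 1999∠27.3° Ω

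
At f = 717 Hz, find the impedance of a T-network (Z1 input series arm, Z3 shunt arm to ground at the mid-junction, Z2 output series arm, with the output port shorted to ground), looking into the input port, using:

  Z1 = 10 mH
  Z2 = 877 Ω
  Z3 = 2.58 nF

Step 1 — Angular frequency: ω = 2π·f = 2π·717 = 4505 rad/s.
Step 2 — Component impedances:
  Z1: Z = jωL = j·4505·0.01 = 0 + j45.05 Ω
  Z2: Z = R = 877 Ω
  Z3: Z = 1/(jωC) = -j/(ω·C) = 0 - j8.604e+04 Ω
Step 3 — With the output port shorted to ground, the output series arm Z2 runs from the junction to ground; the shunt arm Z3 also runs from the junction to ground. They appear in parallel: Z3 || Z2 = 876.9 - j8.939 Ω.
Step 4 — Series with input arm Z1: Z_in = Z1 + (Z3 || Z2) = 876.9 + j36.11 Ω = 877.7∠2.4° Ω.

Z = 876.9 + j36.11 Ω = 877.7∠2.4° Ω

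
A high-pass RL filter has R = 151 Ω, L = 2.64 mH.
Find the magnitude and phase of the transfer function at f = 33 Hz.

Step 1 — Angular frequency: ω = 2π·33 = 207.3 rad/s.
Step 2 — Transfer function: H(jω) = jωL/(R + jωL).
Step 3 — Numerator jωL = j·0.5474; denominator R + jωL = 151 + j0.5474.
Step 4 — H = 1.314e-05 + j0.003625.
Step 5 — Magnitude: |H| = 0.003625 (-48.8 dB); phase: φ = 89.8°.

|H| = 0.003625 (-48.8 dB), φ = 89.8°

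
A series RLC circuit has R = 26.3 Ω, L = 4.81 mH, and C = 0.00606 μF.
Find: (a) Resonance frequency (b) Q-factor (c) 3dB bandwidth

Step 1 — Resonance: ω₀ = 1/√(LC) = 1/√(0.00481·6.06e-09) = 1.852e+05 rad/s.
Step 2 — f₀ = ω₀/(2π) = 2.948e+04 Hz.
Step 3 — Series Q: Q = ω₀L/R = 1.852e+05·0.00481/26.3 = 33.88.
Step 4 — Bandwidth: Δω = ω₀/Q = 5468 rad/s; BW = Δω/(2π) = 870.2 Hz.

(a) f₀ = 2.948e+04 Hz  (b) Q = 33.88  (c) BW = 870.2 Hz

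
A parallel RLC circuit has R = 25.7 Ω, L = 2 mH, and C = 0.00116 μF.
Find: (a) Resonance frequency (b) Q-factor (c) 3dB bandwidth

Step 1 — Resonance: ω₀ = 1/√(LC) = 1/√(0.002·1.16e-09) = 6.565e+05 rad/s.
Step 2 — f₀ = ω₀/(2π) = 1.045e+05 Hz.
Step 3 — Parallel Q: Q = R/(ω₀L) = 25.7/(6.565e+05·0.002) = 0.01957.
Step 4 — Bandwidth: Δω = ω₀/Q = 3.354e+07 rad/s; BW = Δω/(2π) = 5.339e+06 Hz.

(a) f₀ = 1.045e+05 Hz  (b) Q = 0.01957  (c) BW = 5.339e+06 Hz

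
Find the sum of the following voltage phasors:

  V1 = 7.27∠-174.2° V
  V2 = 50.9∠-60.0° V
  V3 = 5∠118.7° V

Step 1 — Convert each phasor to rectangular form:
  V1 = 7.27·(cos(-174.2°) + j·sin(-174.2°)) = -7.233 - j0.7347 V
  V2 = 50.9·(cos(-60.0°) + j·sin(-60.0°)) = 25.45 - j44.08 V
  V3 = 5·(cos(118.7°) + j·sin(118.7°)) = -2.401 + j4.386 V
Step 2 — Sum components: V_total = 15.82 - j40.43 V.
Step 3 — Convert to polar: |V_total| = 43.41 V, ∠V_total = -68.6°.

V_total = 43.41∠-68.6° V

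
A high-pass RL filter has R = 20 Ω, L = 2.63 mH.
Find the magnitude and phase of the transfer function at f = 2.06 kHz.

Step 1 — Angular frequency: ω = 2π·2060 = 1.294e+04 rad/s.
Step 2 — Transfer function: H(jω) = jωL/(R + jωL).
Step 3 — Numerator jωL = j·34.04; denominator R + jωL = 20 + j34.04.
Step 4 — H = 0.7434 + j0.4368.
Step 5 — Magnitude: |H| = 0.8622 (-1.3 dB); phase: φ = 30.4°.

|H| = 0.8622 (-1.3 dB), φ = 30.4°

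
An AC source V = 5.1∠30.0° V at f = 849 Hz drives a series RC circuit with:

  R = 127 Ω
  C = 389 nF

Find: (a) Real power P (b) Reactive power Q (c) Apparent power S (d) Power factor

Step 1 — Angular frequency: ω = 2π·f = 2π·849 = 5334 rad/s.
Step 2 — Component impedances:
  R: Z = R = 127 Ω
  C: Z = 1/(jωC) = -j/(ω·C) = 0 - j481.9 Ω
Step 3 — Series combination: Z_total = R + C = 127 - j481.9 Ω = 498.4∠-75.2° Ω.
Step 4 — Source phasor: V = 5.1∠30.0° V = 4.417 + j2.55 V.
Step 5 — Current: I = V / Z = -0.002689 + j0.009874 A = 0.01023∠105.2° A.
Step 6 — Complex power: S = V·I* = 0.0133 - j0.05047 VA.
Step 7 — Real power: P = Re(S) = 0.0133 W.
Step 8 — Reactive power: Q = Im(S) = -0.05047 VAR.
Step 9 — Apparent power: |S| = 0.05219 VA.
Step 10 — Power factor: PF = P/|S| = 0.2548 (leading).

(a) P = 0.0133 W  (b) Q = -0.05047 VAR  (c) S = 0.05219 VA  (d) PF = 0.2548 (leading)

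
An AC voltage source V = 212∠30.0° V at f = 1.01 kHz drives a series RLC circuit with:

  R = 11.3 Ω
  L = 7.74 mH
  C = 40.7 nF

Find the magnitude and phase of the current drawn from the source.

Step 1 — Angular frequency: ω = 2π·f = 2π·1010 = 6346 rad/s.
Step 2 — Component impedances:
  R: Z = R = 11.3 Ω
  L: Z = jωL = j·6346·0.00774 = 0 + j49.12 Ω
  C: Z = 1/(jωC) = -j/(ω·C) = 0 - j3872 Ω
Step 3 — Series combination: Z_total = R + L + C = 11.3 - j3823 Ω = 3823∠-89.8° Ω.
Step 4 — Source phasor: V = 212∠30.0° V = 183.6 + j106 V.
Step 5 — Ohm's law: I = V / Z_total = (183.6 + j106) / (11.3 - j3823) = -0.02759 + j0.04811 A.
Step 6 — Convert to polar: |I| = 0.05546 A, ∠I = 119.8°.

I = 0.05546∠119.8° A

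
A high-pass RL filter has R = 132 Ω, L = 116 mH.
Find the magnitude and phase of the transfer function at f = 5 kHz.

Step 1 — Angular frequency: ω = 2π·5000 = 3.142e+04 rad/s.
Step 2 — Transfer function: H(jω) = jωL/(R + jωL).
Step 3 — Numerator jωL = j·3644; denominator R + jωL = 132 + j3644.
Step 4 — H = 0.9987 + j0.03617.
Step 5 — Magnitude: |H| = 0.9993 (-0.0 dB); phase: φ = 2.1°.

|H| = 0.9993 (-0.0 dB), φ = 2.1°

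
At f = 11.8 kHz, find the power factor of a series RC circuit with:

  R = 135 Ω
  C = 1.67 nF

Step 1 — Angular frequency: ω = 2π·f = 2π·1.18e+04 = 7.414e+04 rad/s.
Step 2 — Component impedances:
  R: Z = R = 135 Ω
  C: Z = 1/(jωC) = -j/(ω·C) = 0 - j8076 Ω
Step 3 — Series combination: Z_total = R + C = 135 - j8076 Ω = 8078∠-89.0° Ω.
Step 4 — Power factor: PF = cos(φ) = Re(Z)/|Z| = 135/8078 = 0.01671.
Step 5 — Type: Im(Z) = -8076 ⇒ leading (phase φ = -89.0°).

PF = 0.01671 (leading, φ = -89.0°)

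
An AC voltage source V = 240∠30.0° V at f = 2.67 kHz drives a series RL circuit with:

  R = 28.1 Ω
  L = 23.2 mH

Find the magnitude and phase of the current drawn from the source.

Step 1 — Angular frequency: ω = 2π·f = 2π·2670 = 1.678e+04 rad/s.
Step 2 — Component impedances:
  R: Z = R = 28.1 Ω
  L: Z = jωL = j·1.678e+04·0.0232 = 0 + j389.2 Ω
Step 3 — Series combination: Z_total = R + L = 28.1 + j389.2 Ω = 390.2∠85.9° Ω.
Step 4 — Source phasor: V = 240∠30.0° V = 207.8 + j120 V.
Step 5 — Ohm's law: I = V / Z_total = (207.8 + j120) / (28.1 + j389.2) = 0.3451 - j0.5091 A.
Step 6 — Convert to polar: |I| = 0.615 A, ∠I = -55.9°.

I = 0.615∠-55.9° A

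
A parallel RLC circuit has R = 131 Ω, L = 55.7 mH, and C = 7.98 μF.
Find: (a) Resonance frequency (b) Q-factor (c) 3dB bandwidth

Step 1 — Resonance: ω₀ = 1/√(LC) = 1/√(0.0557·7.98e-06) = 1500 rad/s.
Step 2 — f₀ = ω₀/(2π) = 238.7 Hz.
Step 3 — Parallel Q: Q = R/(ω₀L) = 131/(1500·0.0557) = 1.568.
Step 4 — Bandwidth: Δω = ω₀/Q = 956.6 rad/s; BW = Δω/(2π) = 152.2 Hz.

(a) f₀ = 238.7 Hz  (b) Q = 1.568  (c) BW = 152.2 Hz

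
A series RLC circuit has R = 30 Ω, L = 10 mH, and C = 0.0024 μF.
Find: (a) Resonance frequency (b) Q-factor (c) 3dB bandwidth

Step 1 — Resonance: ω₀ = 1/√(LC) = 1/√(0.01·2.4e-09) = 2.041e+05 rad/s.
Step 2 — f₀ = ω₀/(2π) = 3.249e+04 Hz.
Step 3 — Series Q: Q = ω₀L/R = 2.041e+05·0.01/30 = 68.04.
Step 4 — Bandwidth: Δω = ω₀/Q = 3000 rad/s; BW = Δω/(2π) = 477.5 Hz.

(a) f₀ = 3.249e+04 Hz  (b) Q = 68.04  (c) BW = 477.5 Hz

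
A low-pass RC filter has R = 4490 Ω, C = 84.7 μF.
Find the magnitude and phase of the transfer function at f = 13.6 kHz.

Step 1 — Angular frequency: ω = 2π·1.36e+04 = 8.545e+04 rad/s.
Step 2 — Transfer function: H(jω) = 1/(1 + jωRC).
Step 3 — Denominator: 1 + jωRC = 1 + j·8.545e+04·4490·8.47e-05 = 1 + j3.25e+04.
Step 4 — H = 9.469e-10 - j3.077e-05.
Step 5 — Magnitude: |H| = 3.077e-05 (-90.2 dB); phase: φ = -90.0°.

|H| = 3.077e-05 (-90.2 dB), φ = -90.0°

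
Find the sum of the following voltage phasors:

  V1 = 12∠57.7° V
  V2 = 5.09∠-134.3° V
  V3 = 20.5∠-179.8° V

Step 1 — Convert each phasor to rectangular form:
  V1 = 12·(cos(57.7°) + j·sin(57.7°)) = 6.412 + j10.14 V
  V2 = 5.09·(cos(-134.3°) + j·sin(-134.3°)) = -3.555 - j3.643 V
  V3 = 20.5·(cos(-179.8°) + j·sin(-179.8°)) = -20.5 - j0.07156 V
Step 2 — Sum components: V_total = -17.64 + j6.429 V.
Step 3 — Convert to polar: |V_total| = 18.78 V, ∠V_total = 160.0°.

V_total = 18.78∠160.0° V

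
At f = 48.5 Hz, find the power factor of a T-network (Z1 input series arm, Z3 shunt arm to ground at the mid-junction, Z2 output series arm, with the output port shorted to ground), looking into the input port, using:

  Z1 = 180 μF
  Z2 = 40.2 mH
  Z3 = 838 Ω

Step 1 — Angular frequency: ω = 2π·f = 2π·48.5 = 304.7 rad/s.
Step 2 — Component impedances:
  Z1: Z = 1/(jωC) = -j/(ω·C) = 0 - j18.23 Ω
  Z2: Z = jωL = j·304.7·0.0402 = 0 + j12.25 Ω
  Z3: Z = R = 838 Ω
Step 3 — With the output port shorted to ground, the output series arm Z2 runs from the junction to ground; the shunt arm Z3 also runs from the junction to ground. They appear in parallel: Z3 || Z2 = 0.179 + j12.25 Ω.
Step 4 — Series with input arm Z1: Z_in = Z1 + (Z3 || Z2) = 0.179 - j5.983 Ω = 5.986∠-88.3° Ω.
Step 5 — Power factor: PF = cos(φ) = Re(Z)/|Z| = 0.17904/5.9858 = 0.02991.
Step 6 — Type: Im(Z) = -5.983 ⇒ leading (phase φ = -88.3°).

PF = 0.02991 (leading, φ = -88.3°)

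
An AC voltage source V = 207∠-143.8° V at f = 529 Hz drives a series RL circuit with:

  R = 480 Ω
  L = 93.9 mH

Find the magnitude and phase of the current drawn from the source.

Step 1 — Angular frequency: ω = 2π·f = 2π·529 = 3324 rad/s.
Step 2 — Component impedances:
  R: Z = R = 480 Ω
  L: Z = jωL = j·3324·0.0939 = 0 + j312.1 Ω
Step 3 — Series combination: Z_total = R + L = 480 + j312.1 Ω = 572.5∠33.0° Ω.
Step 4 — Source phasor: V = 207∠-143.8° V = -167 - j122.3 V.
Step 5 — Ohm's law: I = V / Z_total = (-167 - j122.3) / (480 + j312.1) = -0.361 - j0.01998 A.
Step 6 — Convert to polar: |I| = 0.3615 A, ∠I = -176.8°.

I = 0.3615∠-176.8° A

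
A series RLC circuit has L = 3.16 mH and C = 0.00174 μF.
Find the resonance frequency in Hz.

Step 1 — Resonance condition Im(Z)=0 gives ω₀ = 1/√(LC).
Step 2 — ω₀ = 1/√(0.00316·1.74e-09) = 4.265e+05 rad/s.
Step 3 — f₀ = ω₀/(2π) = 6.787e+04 Hz.

f₀ = 6.787e+04 Hz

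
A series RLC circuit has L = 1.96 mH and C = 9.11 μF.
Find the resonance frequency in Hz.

Step 1 — Resonance condition Im(Z)=0 gives ω₀ = 1/√(LC).
Step 2 — ω₀ = 1/√(0.00196·9.11e-06) = 7484 rad/s.
Step 3 — f₀ = ω₀/(2π) = 1191 Hz.

f₀ = 1191 Hz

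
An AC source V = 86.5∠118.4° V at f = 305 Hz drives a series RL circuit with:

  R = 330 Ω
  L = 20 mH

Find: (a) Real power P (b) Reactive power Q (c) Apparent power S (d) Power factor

Step 1 — Angular frequency: ω = 2π·f = 2π·305 = 1916 rad/s.
Step 2 — Component impedances:
  R: Z = R = 330 Ω
  L: Z = jωL = j·1916·0.02 = 0 + j38.33 Ω
Step 3 — Series combination: Z_total = R + L = 330 + j38.33 Ω = 332.2∠6.6° Ω.
Step 4 — Source phasor: V = 86.5∠118.4° V = -41.14 + j76.09 V.
Step 5 — Current: I = V / Z = -0.09659 + j0.2418 A = 0.2604∠111.8° A.
Step 6 — Complex power: S = V·I* = 22.37 + j2.598 VA.
Step 7 — Real power: P = Re(S) = 22.37 W.
Step 8 — Reactive power: Q = Im(S) = 2.598 VAR.
Step 9 — Apparent power: |S| = 22.52 VA.
Step 10 — Power factor: PF = P/|S| = 0.9933 (lagging).

(a) P = 22.37 W  (b) Q = 2.598 VAR  (c) S = 22.52 VA  (d) PF = 0.9933 (lagging)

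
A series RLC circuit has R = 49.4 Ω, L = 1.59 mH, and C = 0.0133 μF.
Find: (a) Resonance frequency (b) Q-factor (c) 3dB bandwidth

Step 1 — Resonance condition Im(Z)=0 gives ω₀ = 1/√(LC).
Step 2 — ω₀ = 1/√(0.00159·1.33e-08) = 2.175e+05 rad/s.
Step 3 — f₀ = ω₀/(2π) = 3.461e+04 Hz.
Step 4 — Series Q: Q = ω₀L/R = 2.175e+05·0.00159/49.4 = 6.999.
Step 5 — 3dB bandwidth: Δω = ω₀/Q = 3.107e+04 rad/s; BW = Δω/(2π) = 4945 Hz.

(a) f₀ = 3.461e+04 Hz  (b) Q = 6.999  (c) BW = 4945 Hz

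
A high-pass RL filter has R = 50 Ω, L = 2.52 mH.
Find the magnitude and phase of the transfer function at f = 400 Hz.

Step 1 — Angular frequency: ω = 2π·400 = 2513 rad/s.
Step 2 — Transfer function: H(jω) = jωL/(R + jωL).
Step 3 — Numerator jωL = j·6.333; denominator R + jωL = 50 + j6.333.
Step 4 — H = 0.01579 + j0.1247.
Step 5 — Magnitude: |H| = 0.1257 (-18.0 dB); phase: φ = 82.8°.

|H| = 0.1257 (-18.0 dB), φ = 82.8°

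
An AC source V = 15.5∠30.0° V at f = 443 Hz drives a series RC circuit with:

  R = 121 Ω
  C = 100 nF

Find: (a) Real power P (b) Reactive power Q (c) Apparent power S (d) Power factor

Step 1 — Angular frequency: ω = 2π·f = 2π·443 = 2783 rad/s.
Step 2 — Component impedances:
  R: Z = R = 121 Ω
  C: Z = 1/(jωC) = -j/(ω·C) = 0 - j3593 Ω
Step 3 — Series combination: Z_total = R + C = 121 - j3593 Ω = 3595∠-88.1° Ω.
Step 4 — Source phasor: V = 15.5∠30.0° V = 13.42 + j7.75 V.
Step 5 — Current: I = V / Z = -0.002029 + j0.003805 A = 0.004312∠118.1° A.
Step 6 — Complex power: S = V·I* = 0.00225 - j0.0668 VA.
Step 7 — Real power: P = Re(S) = 0.00225 W.
Step 8 — Reactive power: Q = Im(S) = -0.0668 VAR.
Step 9 — Apparent power: |S| = 0.06683 VA.
Step 10 — Power factor: PF = P/|S| = 0.03366 (leading).

(a) P = 0.00225 W  (b) Q = -0.0668 VAR  (c) S = 0.06683 VA  (d) PF = 0.03366 (leading)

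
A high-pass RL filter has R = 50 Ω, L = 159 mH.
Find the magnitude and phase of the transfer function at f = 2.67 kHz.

Step 1 — Angular frequency: ω = 2π·2670 = 1.678e+04 rad/s.
Step 2 — Transfer function: H(jω) = jωL/(R + jωL).
Step 3 — Numerator jωL = j·2667; denominator R + jωL = 50 + j2667.
Step 4 — H = 0.9996 + j0.01874.
Step 5 — Magnitude: |H| = 0.9998 (-0.0 dB); phase: φ = 1.1°.

|H| = 0.9998 (-0.0 dB), φ = 1.1°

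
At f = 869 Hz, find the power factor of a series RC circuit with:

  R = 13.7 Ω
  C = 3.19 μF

Step 1 — Angular frequency: ω = 2π·f = 2π·869 = 5460 rad/s.
Step 2 — Component impedances:
  R: Z = R = 13.7 Ω
  C: Z = 1/(jωC) = -j/(ω·C) = 0 - j57.41 Ω
Step 3 — Series combination: Z_total = R + C = 13.7 - j57.41 Ω = 59.02∠-76.6° Ω.
Step 4 — Power factor: PF = cos(φ) = Re(Z)/|Z| = 13.7/59.02 = 0.2321.
Step 5 — Type: Im(Z) = -57.41 ⇒ leading (phase φ = -76.6°).

PF = 0.2321 (leading, φ = -76.6°)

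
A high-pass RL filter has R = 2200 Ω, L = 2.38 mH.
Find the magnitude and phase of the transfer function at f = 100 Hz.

Step 1 — Angular frequency: ω = 2π·100 = 628.3 rad/s.
Step 2 — Transfer function: H(jω) = jωL/(R + jωL).
Step 3 — Numerator jωL = j·1.495; denominator R + jωL = 2200 + j1.495.
Step 4 — H = 4.62e-07 + j0.0006797.
Step 5 — Magnitude: |H| = 0.0006797 (-63.4 dB); phase: φ = 90.0°.

|H| = 0.0006797 (-63.4 dB), φ = 90.0°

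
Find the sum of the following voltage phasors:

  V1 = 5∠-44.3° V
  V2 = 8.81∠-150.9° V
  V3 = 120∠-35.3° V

Step 1 — Convert each phasor to rectangular form:
  V1 = 5·(cos(-44.3°) + j·sin(-44.3°)) = 3.578 - j3.492 V
  V2 = 8.81·(cos(-150.9°) + j·sin(-150.9°)) = -7.698 - j4.285 V
  V3 = 120·(cos(-35.3°) + j·sin(-35.3°)) = 97.94 - j69.34 V
Step 2 — Sum components: V_total = 93.82 - j77.12 V.
Step 3 — Convert to polar: |V_total| = 121.4 V, ∠V_total = -39.4°.

V_total = 121.4∠-39.4° V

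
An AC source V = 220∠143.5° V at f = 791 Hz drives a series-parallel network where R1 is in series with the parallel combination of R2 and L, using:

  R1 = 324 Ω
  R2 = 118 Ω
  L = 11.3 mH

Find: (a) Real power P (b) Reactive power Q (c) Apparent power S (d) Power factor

Step 1 — Angular frequency: ω = 2π·f = 2π·791 = 4970 rad/s.
Step 2 — Component impedances:
  R1: Z = R = 324 Ω
  R2: Z = R = 118 Ω
  L: Z = jωL = j·4970·0.0113 = 0 + j56.16 Ω
Step 3 — Parallel branch: R2 || L = 1/(1/R2 + 1/L) = 21.79 + j45.79 Ω.
Step 4 — Series with R1: Z_total = R1 + (R2 || L) = 345.8 + j45.79 Ω = 348.8∠7.5° Ω.
Step 5 — Source phasor: V = 220∠143.5° V = -176.8 + j130.9 V.
Step 6 — Current: I = V / Z = -0.4534 + j0.4385 A = 0.6307∠136.0° A.
Step 7 — Complex power: S = V·I* = 137.6 + j18.21 VA.
Step 8 — Real power: P = Re(S) = 137.6 W.
Step 9 — Reactive power: Q = Im(S) = 18.21 VAR.
Step 10 — Apparent power: |S| = 138.8 VA.
Step 11 — Power factor: PF = P/|S| = 0.9913 (lagging).

(a) P = 137.6 W  (b) Q = 18.21 VAR  (c) S = 138.8 VA  (d) PF = 0.9913 (lagging)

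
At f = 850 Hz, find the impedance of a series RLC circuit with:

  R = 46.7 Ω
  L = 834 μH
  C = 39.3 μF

Step 1 — Angular frequency: ω = 2π·f = 2π·850 = 5341 rad/s.
Step 2 — Component impedances:
  R: Z = R = 46.7 Ω
  L: Z = jωL = j·5341·0.000834 = 0 + j4.454 Ω
  C: Z = 1/(jωC) = -j/(ω·C) = 0 - j4.764 Ω
Step 3 — Series combination: Z_total = R + L + C = 46.7 - j0.3103 Ω = 46.7∠-0.4° Ω.

Z = 46.7 - j0.3103 Ω = 46.7∠-0.4° Ω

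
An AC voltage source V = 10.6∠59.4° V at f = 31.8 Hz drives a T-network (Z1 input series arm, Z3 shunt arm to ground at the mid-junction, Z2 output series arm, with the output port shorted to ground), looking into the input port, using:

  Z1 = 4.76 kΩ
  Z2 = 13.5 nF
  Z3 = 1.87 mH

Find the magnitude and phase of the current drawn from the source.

Step 1 — Angular frequency: ω = 2π·f = 2π·31.8 = 199.8 rad/s.
Step 2 — Component impedances:
  Z1: Z = R = 4760 Ω
  Z2: Z = 1/(jωC) = -j/(ω·C) = 0 - j3.707e+05 Ω
  Z3: Z = jωL = j·199.8·0.00187 = 0 + j0.3736 Ω
Step 3 — With the output port shorted to ground, the output series arm Z2 runs from the junction to ground; the shunt arm Z3 also runs from the junction to ground. They appear in parallel: Z3 || Z2 = 0 + j0.3736 Ω.
Step 4 — Series with input arm Z1: Z_in = Z1 + (Z3 || Z2) = 4760 + j0.3736 Ω = 4760∠0.0° Ω.
Step 5 — Source phasor: V = 10.6∠59.4° V = 5.396 + j9.124 V.
Step 6 — Ohm's law: I = V / Z_total = (5.396 + j9.124) / (4760 + j0.3736) = 0.001134 + j0.001917 A.
Step 7 — Convert to polar: |I| = 0.002227 A, ∠I = 59.4°.

I = 0.002227∠59.4° A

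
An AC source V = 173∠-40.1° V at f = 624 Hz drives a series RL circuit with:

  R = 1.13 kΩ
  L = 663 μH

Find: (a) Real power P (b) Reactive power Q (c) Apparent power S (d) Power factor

Step 1 — Angular frequency: ω = 2π·f = 2π·624 = 3921 rad/s.
Step 2 — Component impedances:
  R: Z = R = 1130 Ω
  L: Z = jωL = j·3921·0.000663 = 0 + j2.599 Ω
Step 3 — Series combination: Z_total = R + L = 1130 + j2.599 Ω = 1130∠0.1° Ω.
Step 4 — Source phasor: V = 173∠-40.1° V = 132.3 - j111.4 V.
Step 5 — Current: I = V / Z = 0.1169 - j0.09888 A = 0.1531∠-40.2° A.
Step 6 — Complex power: S = V·I* = 26.49 + j0.06093 VA.
Step 7 — Real power: P = Re(S) = 26.49 W.
Step 8 — Reactive power: Q = Im(S) = 0.06093 VAR.
Step 9 — Apparent power: |S| = 26.49 VA.
Step 10 — Power factor: PF = P/|S| = 1 (lagging).

(a) P = 26.49 W  (b) Q = 0.06093 VAR  (c) S = 26.49 VA  (d) PF = 1 (lagging)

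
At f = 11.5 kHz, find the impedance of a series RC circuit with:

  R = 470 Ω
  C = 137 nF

Step 1 — Angular frequency: ω = 2π·f = 2π·1.15e+04 = 7.226e+04 rad/s.
Step 2 — Component impedances:
  R: Z = R = 470 Ω
  C: Z = 1/(jωC) = -j/(ω·C) = 0 - j101 Ω
Step 3 — Series combination: Z_total = R + C = 470 - j101 Ω = 480.7∠-12.1° Ω.

Z = 470 - j101 Ω = 480.7∠-12.1° Ω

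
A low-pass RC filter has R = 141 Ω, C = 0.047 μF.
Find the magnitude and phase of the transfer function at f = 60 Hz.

Step 1 — Angular frequency: ω = 2π·60 = 377 rad/s.
Step 2 — Transfer function: H(jω) = 1/(1 + jωRC).
Step 3 — Denominator: 1 + jωRC = 1 + j·377·141·4.7e-08 = 1 + j0.002498.
Step 4 — H = 1 - j0.002498.
Step 5 — Magnitude: |H| = 1 (-0.0 dB); phase: φ = -0.1°.

|H| = 1 (-0.0 dB), φ = -0.1°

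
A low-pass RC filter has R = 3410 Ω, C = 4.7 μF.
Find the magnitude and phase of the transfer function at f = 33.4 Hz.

Step 1 — Angular frequency: ω = 2π·33.4 = 209.9 rad/s.
Step 2 — Transfer function: H(jω) = 1/(1 + jωRC).
Step 3 — Denominator: 1 + jωRC = 1 + j·209.9·3410·4.7e-06 = 1 + j3.363.
Step 4 — H = 0.08122 - j0.2732.
Step 5 — Magnitude: |H| = 0.285 (-10.9 dB); phase: φ = -73.4°.

|H| = 0.285 (-10.9 dB), φ = -73.4°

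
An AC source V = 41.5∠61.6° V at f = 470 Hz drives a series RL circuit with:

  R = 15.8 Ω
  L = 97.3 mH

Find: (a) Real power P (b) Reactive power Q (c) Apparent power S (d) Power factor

Step 1 — Angular frequency: ω = 2π·f = 2π·470 = 2953 rad/s.
Step 2 — Component impedances:
  R: Z = R = 15.8 Ω
  L: Z = jωL = j·2953·0.0973 = 0 + j287.3 Ω
Step 3 — Series combination: Z_total = R + L = 15.8 + j287.3 Ω = 287.8∠86.9° Ω.
Step 4 — Source phasor: V = 41.5∠61.6° V = 19.74 + j36.51 V.
Step 5 — Current: I = V / Z = 0.1304 - j0.06152 A = 0.1442∠-25.3° A.
Step 6 — Complex power: S = V·I* = 0.3286 + j5.976 VA.
Step 7 — Real power: P = Re(S) = 0.3286 W.
Step 8 — Reactive power: Q = Im(S) = 5.976 VAR.
Step 9 — Apparent power: |S| = 5.985 VA.
Step 10 — Power factor: PF = P/|S| = 0.0549 (lagging).

(a) P = 0.3286 W  (b) Q = 5.976 VAR  (c) S = 5.985 VA  (d) PF = 0.0549 (lagging)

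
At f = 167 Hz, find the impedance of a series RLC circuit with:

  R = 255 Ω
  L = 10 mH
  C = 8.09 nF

Step 1 — Angular frequency: ω = 2π·f = 2π·167 = 1049 rad/s.
Step 2 — Component impedances:
  R: Z = R = 255 Ω
  L: Z = jωL = j·1049·0.01 = 0 + j10.49 Ω
  C: Z = 1/(jωC) = -j/(ω·C) = 0 - j1.178e+05 Ω
Step 3 — Series combination: Z_total = R + L + C = 255 - j1.178e+05 Ω = 1.178e+05∠-89.9° Ω.

Z = 255 - j1.178e+05 Ω = 1.178e+05∠-89.9° Ω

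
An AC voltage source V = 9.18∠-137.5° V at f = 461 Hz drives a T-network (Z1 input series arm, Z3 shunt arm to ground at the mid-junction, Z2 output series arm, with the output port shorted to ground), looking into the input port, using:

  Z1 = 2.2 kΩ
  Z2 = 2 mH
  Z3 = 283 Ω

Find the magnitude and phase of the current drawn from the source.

Step 1 — Angular frequency: ω = 2π·f = 2π·461 = 2897 rad/s.
Step 2 — Component impedances:
  Z1: Z = R = 2200 Ω
  Z2: Z = jωL = j·2897·0.002 = 0 + j5.793 Ω
  Z3: Z = R = 283 Ω
Step 3 — With the output port shorted to ground, the output series arm Z2 runs from the junction to ground; the shunt arm Z3 also runs from the junction to ground. They appear in parallel: Z3 || Z2 = 0.1185 + j5.791 Ω.
Step 4 — Series with input arm Z1: Z_in = Z1 + (Z3 || Z2) = 2200 + j5.791 Ω = 2200∠0.2° Ω.
Step 5 — Source phasor: V = 9.18∠-137.5° V = -6.768 - j6.202 V.
Step 6 — Ohm's law: I = V / Z_total = (-6.768 - j6.202) / (2200 + j5.791) = -0.003084 - j0.002811 A.
Step 7 — Convert to polar: |I| = 0.004172 A, ∠I = -137.7°.

I = 0.004172∠-137.7° A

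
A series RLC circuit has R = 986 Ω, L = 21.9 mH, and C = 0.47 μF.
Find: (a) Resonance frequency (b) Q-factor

Step 1 — Resonance condition Im(Z)=0 gives ω₀ = 1/√(LC).
Step 2 — ω₀ = 1/√(0.0219·4.7e-07) = 9857 rad/s.
Step 3 — f₀ = ω₀/(2π) = 1569 Hz.
Step 4 — Series Q: Q = ω₀L/R = 9857·0.0219/986 = 0.2189.

(a) f₀ = 1569 Hz  (b) Q = 0.2189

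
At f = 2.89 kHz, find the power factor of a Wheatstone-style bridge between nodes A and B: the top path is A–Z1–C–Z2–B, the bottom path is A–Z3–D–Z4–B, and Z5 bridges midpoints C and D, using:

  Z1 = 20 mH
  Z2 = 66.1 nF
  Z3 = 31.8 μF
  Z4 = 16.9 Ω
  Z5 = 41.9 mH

Step 1 — Angular frequency: ω = 2π·f = 2π·2890 = 1.816e+04 rad/s.
Step 2 — Component impedances:
  Z1: Z = jωL = j·1.816e+04·0.02 = 0 + j363.2 Ω
  Z2: Z = 1/(jωC) = -j/(ω·C) = 0 - j833.1 Ω
  Z3: Z = 1/(jωC) = -j/(ω·C) = 0 - j1.732 Ω
  Z4: Z = R = 16.9 Ω
  Z5: Z = jωL = j·1.816e+04·0.0419 = 0 + j760.8 Ω
Step 3 — Bridge requires nodal analysis (the Z5 bridge couples midpoints C and D, so the two paths cannot be reduced to a simple series/parallel combination). Setting node B to ground and injecting 1 A at node A, the 3-node admittance system at A, C, D solves to V_A = Z_AB = 16.82 - j2.215 Ω = 16.96∠-7.5° Ω.
Step 4 — Power factor: PF = cos(φ) = Re(Z)/|Z| = 16.8187/16.964 = 0.9914.
Step 5 — Type: Im(Z) = -2.215 ⇒ leading (phase φ = -7.5°).

PF = 0.9914 (leading, φ = -7.5°)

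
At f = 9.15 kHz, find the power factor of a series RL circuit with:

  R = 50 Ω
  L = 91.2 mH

Step 1 — Angular frequency: ω = 2π·f = 2π·9150 = 5.749e+04 rad/s.
Step 2 — Component impedances:
  R: Z = R = 50 Ω
  L: Z = jωL = j·5.749e+04·0.0912 = 0 + j5243 Ω
Step 3 — Series combination: Z_total = R + L = 50 + j5243 Ω = 5243∠89.5° Ω.
Step 4 — Power factor: PF = cos(φ) = Re(Z)/|Z| = 50/5243.4 = 0.009536.
Step 5 — Type: Im(Z) = 5243 ⇒ lagging (phase φ = 89.5°).

PF = 0.009536 (lagging, φ = 89.5°)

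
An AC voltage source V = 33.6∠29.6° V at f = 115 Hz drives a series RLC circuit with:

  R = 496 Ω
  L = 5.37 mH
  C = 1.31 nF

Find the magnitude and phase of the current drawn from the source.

Step 1 — Angular frequency: ω = 2π·f = 2π·115 = 722.6 rad/s.
Step 2 — Component impedances:
  R: Z = R = 496 Ω
  L: Z = jωL = j·722.6·0.00537 = 0 + j3.88 Ω
  C: Z = 1/(jωC) = -j/(ω·C) = 0 - j1.056e+06 Ω
Step 3 — Series combination: Z_total = R + L + C = 496 - j1.056e+06 Ω = 1.056e+06∠-90.0° Ω.
Step 4 — Source phasor: V = 33.6∠29.6° V = 29.22 + j16.6 V.
Step 5 — Ohm's law: I = V / Z_total = (29.22 + j16.6) / (496 - j1.056e+06) = -1.57e-05 + j2.766e-05 A.
Step 6 — Convert to polar: |I| = 3.18e-05 A, ∠I = 119.6°.

I = 3.18e-05∠119.6° A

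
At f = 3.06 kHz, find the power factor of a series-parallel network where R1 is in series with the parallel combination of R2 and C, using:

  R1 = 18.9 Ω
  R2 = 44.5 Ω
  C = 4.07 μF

Step 1 — Angular frequency: ω = 2π·f = 2π·3060 = 1.923e+04 rad/s.
Step 2 — Component impedances:
  R1: Z = R = 18.9 Ω
  R2: Z = R = 44.5 Ω
  C: Z = 1/(jωC) = -j/(ω·C) = 0 - j12.78 Ω
Step 3 — Parallel branch: R2 || C = 1/(1/R2 + 1/C) = 3.39 - j11.81 Ω.
Step 4 — Series with R1: Z_total = R1 + (R2 || C) = 22.29 - j11.81 Ω = 25.22∠-27.9° Ω.
Step 5 — Power factor: PF = cos(φ) = Re(Z)/|Z| = 22.29/25.224 = 0.8837.
Step 6 — Type: Im(Z) = -11.81 ⇒ leading (phase φ = -27.9°).

PF = 0.8837 (leading, φ = -27.9°)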